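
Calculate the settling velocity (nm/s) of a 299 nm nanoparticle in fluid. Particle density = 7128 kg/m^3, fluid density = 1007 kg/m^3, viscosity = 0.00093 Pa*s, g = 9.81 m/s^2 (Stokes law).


Radius R = 299/2 nm = 1.495e-07 m
Density difference = 7128 - 1007 = 6121 kg/m^3
v = 2 * R^2 * (rho_p - rho_f) * g / (9 * eta)
v = 2 * (1.495e-07)^2 * 6121 * 9.81 / (9 * 0.00093)
v = 3.20685e-07 m/s = 320.6848 nm/s

320.6848


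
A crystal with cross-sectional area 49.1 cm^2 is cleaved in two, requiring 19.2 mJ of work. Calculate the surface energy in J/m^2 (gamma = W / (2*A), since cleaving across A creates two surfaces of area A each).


Convert: A = 49.1 cm^2 = 0.00491 m^2, W = 19.2 mJ = 0.0192 J
Cleaving exposes two faces of area A, so total new surface = 2*A and gamma = W / (2*A)
gamma = 0.0192 / (2 * 0.00491)
gamma = 1.955 J/m^2

1.955


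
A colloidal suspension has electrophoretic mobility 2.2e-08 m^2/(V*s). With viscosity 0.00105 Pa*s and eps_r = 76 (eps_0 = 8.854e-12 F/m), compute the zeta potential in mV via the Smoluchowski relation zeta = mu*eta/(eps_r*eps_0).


Smoluchowski equation: zeta = mu * eta / (eps_r * eps_0)
zeta = 2.2e-08 * 0.00105 / (76 * 8.854e-12)
zeta = 0.034329 V = 34.33 mV

34.33


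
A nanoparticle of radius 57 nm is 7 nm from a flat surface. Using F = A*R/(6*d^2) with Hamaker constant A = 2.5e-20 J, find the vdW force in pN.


Convert to SI: R = 57 nm = 5.7e-08 m, d = 7 nm = 7e-09 m
F = A * R / (6 * d^2)
F = 2.5e-20 * 5.7e-08 / (6 * (7e-09)^2)
F = 4.84694e-12 N = 4.847 pN

4.847


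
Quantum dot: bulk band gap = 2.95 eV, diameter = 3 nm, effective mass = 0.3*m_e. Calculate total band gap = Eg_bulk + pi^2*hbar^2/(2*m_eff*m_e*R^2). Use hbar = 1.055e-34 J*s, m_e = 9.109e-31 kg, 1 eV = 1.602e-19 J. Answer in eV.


Radius R = 3/2 nm = 1.5e-09 m
Confinement energy dE = pi^2 * hbar^2 / (2 * m_eff * m_e * R^2)
dE = pi^2 * (1.055e-34)^2 / (2 * 0.3 * 9.109e-31 * (1.5e-09)^2) J, divided by 1.602e-19 J/eV
dE = 0.5576 eV
Total band gap = E_g(bulk) + dE = 2.95 + 0.5576 = 3.5076 eV

3.5076


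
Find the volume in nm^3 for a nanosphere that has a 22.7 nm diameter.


Radius r = 22.7/2 = 11.35 nm
Volume V = (4/3) * pi * r^3
V = (4/3) * pi * (11.35)^3
V = 6124.58 nm^3

6124.58


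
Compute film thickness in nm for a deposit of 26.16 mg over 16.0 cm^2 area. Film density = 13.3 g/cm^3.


Convert: m = 26.16 mg = 2.6160e-05 kg, A = 16.0 cm^2 = 1.6000e-03 m^2, rho = 13.3 g/cm^3 = 13300 kg/m^3
t = m / (A * rho)
t = 2.6160e-05 / (1.6000e-03 * 13300)
t = 1.2293e-06 m = 1229.3 nm

1229.3


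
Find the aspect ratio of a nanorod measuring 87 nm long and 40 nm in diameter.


Aspect ratio AR = length / diameter
AR = 87 / 40
AR = 2.17

2.17


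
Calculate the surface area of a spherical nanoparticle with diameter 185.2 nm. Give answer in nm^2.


Radius r = 185.2/2 = 92.6 nm
Surface area SA = 4 * pi * r^2
SA = 4 * pi * (92.6)^2
SA = 107753.61 nm^2

107753.61


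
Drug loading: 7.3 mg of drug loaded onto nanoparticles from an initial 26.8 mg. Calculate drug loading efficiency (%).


Drug loading efficiency = (drug loaded / drug initial) * 100
DLE = 7.3 / 26.8 * 100
DLE = 0.2724 * 100
DLE = 27.24%

27.24


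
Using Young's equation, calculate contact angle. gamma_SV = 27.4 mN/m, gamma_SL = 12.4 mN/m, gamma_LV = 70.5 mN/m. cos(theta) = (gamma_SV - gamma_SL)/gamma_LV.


cos(theta) = (gamma_SV - gamma_SL) / gamma_LV
cos(theta) = (27.4 - 12.4) / 70.5
cos(theta) = 0.212766
theta = arccos(0.212766) = 77.72 degrees

77.72


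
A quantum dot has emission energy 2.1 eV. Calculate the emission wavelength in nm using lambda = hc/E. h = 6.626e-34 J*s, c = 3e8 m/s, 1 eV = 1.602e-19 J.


Convert energy: E = 2.1 eV = 2.1 * 1.602e-19 = 3.3642e-19 J
lambda = h*c / E = 6.626e-34 * 3e8 / 3.3642e-19
lambda = 5.90869e-07 m = 590.9 nm

590.9


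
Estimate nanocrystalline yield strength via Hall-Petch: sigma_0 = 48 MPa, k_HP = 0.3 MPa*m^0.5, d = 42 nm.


d = 42 nm = 4.2e-08 m
sqrt(d) = 0.000204939
Hall-Petch contribution = k / sqrt(d) = 0.3 / 0.000204939 = 1463.9 MPa
sigma = sigma_0 + k/sqrt(d) = 48 + 1463.9 = 1511.9 MPa

1511.9


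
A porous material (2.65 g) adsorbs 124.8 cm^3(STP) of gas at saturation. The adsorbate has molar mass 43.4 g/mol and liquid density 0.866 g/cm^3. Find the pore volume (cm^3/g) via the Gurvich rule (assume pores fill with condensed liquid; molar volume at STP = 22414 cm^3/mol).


Moles adsorbed n = V_ads / 22414 = 124.8 / 22414 = 5.567949e-03 mol
Liquid volume V_liq = n * M / rho_liq = 5.567949e-03 * 43.4 / 0.866 = 0.27904 cm^3
Specific pore volume V_pore = V_liq / m_sample = 0.27904 / 2.65
V_pore = 0.1053 cm^3/g

0.1053


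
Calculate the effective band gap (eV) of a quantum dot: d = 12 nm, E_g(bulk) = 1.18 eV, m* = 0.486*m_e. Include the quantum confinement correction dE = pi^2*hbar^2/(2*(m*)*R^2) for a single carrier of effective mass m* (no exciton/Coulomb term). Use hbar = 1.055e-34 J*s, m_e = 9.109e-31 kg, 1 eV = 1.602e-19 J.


Radius R = 12/2 nm = 6e-09 m
Confinement energy dE = pi^2 * hbar^2 / (2 * m_eff * m_e * R^2)
dE = pi^2 * (1.055e-34)^2 / (2 * 0.486 * 9.109e-31 * (6e-09)^2) J, divided by 1.602e-19 J/eV
dE = 0.0215 eV
Total band gap = E_g(bulk) + dE = 1.18 + 0.0215 = 1.2015 eV

1.2015


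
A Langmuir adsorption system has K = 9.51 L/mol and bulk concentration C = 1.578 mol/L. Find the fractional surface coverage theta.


Langmuir isotherm: theta = K*C / (1 + K*C)
K*C = 9.51 * 1.578 = 15.00678
theta = 15.00678 / (1 + 15.00678) = 15.00678 / 16.00678
theta = 0.9375

0.9375


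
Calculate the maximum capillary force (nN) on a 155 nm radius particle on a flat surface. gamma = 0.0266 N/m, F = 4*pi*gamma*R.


Convert radius: R = 155 nm = 1.55e-07 m
F = 4 * pi * gamma * R
F = 4 * pi * 0.0266 * 1.55e-07
F = 5.18111e-08 N = 51.8111 nN

51.8111


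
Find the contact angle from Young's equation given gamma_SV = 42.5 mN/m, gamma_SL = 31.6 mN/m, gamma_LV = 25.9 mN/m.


cos(theta) = (gamma_SV - gamma_SL) / gamma_LV
cos(theta) = (42.5 - 31.6) / 25.9
cos(theta) = 0.420849
theta = arccos(0.420849) = 65.11 degrees

65.11


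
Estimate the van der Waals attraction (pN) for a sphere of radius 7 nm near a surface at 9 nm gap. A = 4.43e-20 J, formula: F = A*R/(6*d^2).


Convert to SI: R = 7 nm = 7e-09 m, d = 9 nm = 9e-09 m
F = A * R / (6 * d^2)
F = 4.43e-20 * 7e-09 / (6 * (9e-09)^2)
F = 6.38066e-13 N = 0.638 pN

0.638


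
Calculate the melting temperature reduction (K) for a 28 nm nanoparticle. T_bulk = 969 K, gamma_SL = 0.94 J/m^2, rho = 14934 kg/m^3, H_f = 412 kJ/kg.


Radius R = 28/2 = 14 nm = 1.4e-08 m
Convert H_f = 412 kJ/kg = 412000 J/kg
dT = 2 * gamma_SL * T_bulk / (rho * H_f * R)
dT = 2 * 0.94 * 969 / (14934 * 412000 * 1.4e-08)
dT = 21.1 K

21.1


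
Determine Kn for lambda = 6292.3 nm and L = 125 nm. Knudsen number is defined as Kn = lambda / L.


Knudsen number Kn = lambda / L
Kn = 6292.3 / 125
Kn = 50.3384

50.3384


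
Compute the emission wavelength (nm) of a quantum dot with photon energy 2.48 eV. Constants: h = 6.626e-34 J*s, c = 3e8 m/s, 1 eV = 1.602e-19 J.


Convert energy: E = 2.48 eV = 2.48 * 1.602e-19 = 3.97296e-19 J
lambda = h*c / E = 6.626e-34 * 3e8 / 3.97296e-19
lambda = 5.00332e-07 m = 500.3 nm

500.3


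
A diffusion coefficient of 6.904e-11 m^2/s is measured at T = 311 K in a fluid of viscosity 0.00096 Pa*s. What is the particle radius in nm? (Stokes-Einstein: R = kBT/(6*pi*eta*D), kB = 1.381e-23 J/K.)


Stokes-Einstein: R = kB*T / (6*pi*eta*D)
R = 1.381e-23 * 311 / (6 * pi * 0.00096 * 6.904e-11)
R = 3.4378e-09 m = 3.44 nm

3.44


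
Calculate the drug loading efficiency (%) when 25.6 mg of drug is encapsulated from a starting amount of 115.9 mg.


Drug loading efficiency = (drug loaded / drug initial) * 100
DLE = 25.6 / 115.9 * 100
DLE = 0.2209 * 100
DLE = 22.09%

22.09


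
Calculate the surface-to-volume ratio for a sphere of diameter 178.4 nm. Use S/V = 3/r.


Radius r = 178.4/2 = 89.2 nm
S/V = 3 / r = 3 / 89.2
S/V = 0.0336 nm^-1

0.0336


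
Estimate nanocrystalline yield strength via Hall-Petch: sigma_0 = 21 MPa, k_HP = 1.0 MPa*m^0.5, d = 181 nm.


d = 181 nm = 1.81e-07 m
sqrt(d) = 0.0004254409
Hall-Petch contribution = k / sqrt(d) = 1.0 / 0.0004254409 = 2350.5 MPa
sigma = sigma_0 + k/sqrt(d) = 21 + 2350.5 = 2371.5 MPa

2371.5


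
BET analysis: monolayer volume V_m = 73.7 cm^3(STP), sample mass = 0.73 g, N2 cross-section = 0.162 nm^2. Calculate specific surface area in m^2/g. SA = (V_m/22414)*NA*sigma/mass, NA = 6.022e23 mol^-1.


Number of moles in monolayer = V_m / 22414 = 73.7 / 22414 = 0.00328812
Number of molecules = moles * NA = 0.00328812 * 6.022e23
SA = molecules * sigma / mass
SA = (73.7 / 22414) * 6.022e23 * 0.162e-18 / 0.73
SA = 439.4 m^2/g

439.4


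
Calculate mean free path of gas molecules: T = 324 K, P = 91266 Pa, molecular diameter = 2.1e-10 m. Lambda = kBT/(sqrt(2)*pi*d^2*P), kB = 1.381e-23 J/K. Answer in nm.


Mean free path: lambda = kB*T / (sqrt(2) * pi * d^2 * P)
lambda = 1.381e-23 * 324 / (sqrt(2) * pi * (2.1e-10)^2 * 91266)
lambda = 2.50222e-07 m
lambda = 250.22 nm

250.22


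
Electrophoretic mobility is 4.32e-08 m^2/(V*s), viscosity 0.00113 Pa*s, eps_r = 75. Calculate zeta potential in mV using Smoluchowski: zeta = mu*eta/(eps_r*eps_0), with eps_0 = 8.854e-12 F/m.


Smoluchowski equation: zeta = mu * eta / (eps_r * eps_0)
zeta = 4.32e-08 * 0.00113 / (75 * 8.854e-12)
zeta = 0.073513 V = 73.51 mV

73.51


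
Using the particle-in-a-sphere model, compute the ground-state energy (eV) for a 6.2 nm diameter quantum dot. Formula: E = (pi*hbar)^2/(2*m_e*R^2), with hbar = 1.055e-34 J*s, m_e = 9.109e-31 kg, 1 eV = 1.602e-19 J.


Radius R = 6.2/2 = 3.1 nm = 3.1e-09 m
E = (pi * 1.055e-34)^2 / (2 * 9.109e-31 * (3.1e-09)^2)
E(J) = 6.27452e-21
E = E(J) / 1.602e-19 = 0.0392 eV

0.0392


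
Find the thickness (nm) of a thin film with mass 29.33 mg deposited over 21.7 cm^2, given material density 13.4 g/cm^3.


Convert: m = 29.33 mg = 2.9330e-05 kg, A = 21.7 cm^2 = 2.1700e-03 m^2, rho = 13.4 g/cm^3 = 13400 kg/m^3
t = m / (A * rho)
t = 2.9330e-05 / (2.1700e-03 * 13400)
t = 1.0087e-06 m = 1008.7 nm

1008.7


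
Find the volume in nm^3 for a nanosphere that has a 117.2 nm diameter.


Radius r = 117.2/2 = 58.6 nm
Volume V = (4/3) * pi * r^3
V = (4/3) * pi * (58.6)^3
V = 842910.49 nm^3

842910.49


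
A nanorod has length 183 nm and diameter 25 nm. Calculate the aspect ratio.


Aspect ratio AR = length / diameter
AR = 183 / 25
AR = 7.32

7.32


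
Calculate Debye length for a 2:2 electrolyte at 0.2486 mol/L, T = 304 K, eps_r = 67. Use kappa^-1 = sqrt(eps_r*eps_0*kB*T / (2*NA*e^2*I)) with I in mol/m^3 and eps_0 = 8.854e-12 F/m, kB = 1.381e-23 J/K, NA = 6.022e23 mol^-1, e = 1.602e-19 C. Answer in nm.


Ionic strength I = 0.2486 * 2^2 * 1000 = 994.4 mol/m^3
kappa^-1 = sqrt(67 * 8.854e-12 * 1.381e-23 * 304 / (2 * 6.022e23 * (1.602e-19)^2 * 994.4))
kappa^-1 = 0.285 nm

0.285


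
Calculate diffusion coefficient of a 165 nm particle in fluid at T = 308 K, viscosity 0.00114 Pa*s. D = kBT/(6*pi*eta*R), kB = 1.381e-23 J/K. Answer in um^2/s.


Radius R = 165/2 = 82.5 nm = 8.25e-08 m
D = kB*T / (6*pi*eta*R)
D = 1.381e-23 * 308 / (6 * pi * 0.00114 * 8.25e-08)
D = 2.3993e-12 m^2/s = 2.399 um^2/s

2.399


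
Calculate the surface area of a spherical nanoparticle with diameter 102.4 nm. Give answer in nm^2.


Radius r = 102.4/2 = 51.2 nm
Surface area SA = 4 * pi * r^2
SA = 4 * pi * (51.2)^2
SA = 32941.99 nm^2

32941.99


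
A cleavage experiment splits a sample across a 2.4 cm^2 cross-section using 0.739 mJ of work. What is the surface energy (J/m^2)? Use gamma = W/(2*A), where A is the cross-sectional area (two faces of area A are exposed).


Convert: A = 2.4 cm^2 = 0.00024 m^2, W = 0.739 mJ = 0.000739 J
Cleaving exposes two faces of area A, so total new surface = 2*A and gamma = W / (2*A)
gamma = 0.000739 / (2 * 0.00024)
gamma = 1.54 J/m^2

1.54


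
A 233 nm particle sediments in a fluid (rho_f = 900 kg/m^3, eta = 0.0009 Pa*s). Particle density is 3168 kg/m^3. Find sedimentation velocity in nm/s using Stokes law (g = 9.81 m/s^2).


Radius R = 233/2 nm = 1.165e-07 m
Density difference = 3168 - 900 = 2268 kg/m^3
v = 2 * R^2 * (rho_p - rho_f) * g / (9 * eta)
v = 2 * (1.165e-07)^2 * 2268 * 9.81 / (9 * 0.0009)
v = 7.45605e-08 m/s = 74.5605 nm/s

74.5605


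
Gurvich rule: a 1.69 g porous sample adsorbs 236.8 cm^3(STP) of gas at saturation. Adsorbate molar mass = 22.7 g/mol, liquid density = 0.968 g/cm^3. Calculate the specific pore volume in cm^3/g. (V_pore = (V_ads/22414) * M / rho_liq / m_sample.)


Moles adsorbed n = V_ads / 22414 = 236.8 / 22414 = 1.056483e-02 mol
Liquid volume V_liq = n * M / rho_liq = 1.056483e-02 * 22.7 / 0.968 = 0.24775 cm^3
Specific pore volume V_pore = V_liq / m_sample = 0.24775 / 1.69
V_pore = 0.1466 cm^3/g

0.1466


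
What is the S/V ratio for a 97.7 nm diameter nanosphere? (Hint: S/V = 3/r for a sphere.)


Radius r = 97.7/2 = 48.85 nm
S/V = 3 / r = 3 / 48.85
S/V = 0.0614 nm^-1

0.0614


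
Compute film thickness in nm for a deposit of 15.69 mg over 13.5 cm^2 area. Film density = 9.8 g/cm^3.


Convert: m = 15.69 mg = 1.5690e-05 kg, A = 13.5 cm^2 = 1.3500e-03 m^2, rho = 9.8 g/cm^3 = 9800 kg/m^3
t = m / (A * rho)
t = 1.5690e-05 / (1.3500e-03 * 9800)
t = 1.1859e-06 m = 1185.9 nm

1185.9


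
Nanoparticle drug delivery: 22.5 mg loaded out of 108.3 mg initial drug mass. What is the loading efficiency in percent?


Drug loading efficiency = (drug loaded / drug initial) * 100
DLE = 22.5 / 108.3 * 100
DLE = 0.2078 * 100
DLE = 20.78%

20.78


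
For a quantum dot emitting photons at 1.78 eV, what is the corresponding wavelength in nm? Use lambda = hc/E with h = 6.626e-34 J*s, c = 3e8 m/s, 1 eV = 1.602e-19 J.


Convert energy: E = 1.78 eV = 1.78 * 1.602e-19 = 2.85156e-19 J
lambda = h*c / E = 6.626e-34 * 3e8 / 2.85156e-19
lambda = 6.97092e-07 m = 697.1 nm

697.1


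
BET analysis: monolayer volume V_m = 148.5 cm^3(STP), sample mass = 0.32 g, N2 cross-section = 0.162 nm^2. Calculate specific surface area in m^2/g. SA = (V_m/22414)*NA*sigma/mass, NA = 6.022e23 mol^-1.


Number of moles in monolayer = V_m / 22414 = 148.5 / 22414 = 0.00662532
Number of molecules = moles * NA = 0.00662532 * 6.022e23
SA = molecules * sigma / mass
SA = (148.5 / 22414) * 6.022e23 * 0.162e-18 / 0.32
SA = 2019.8 m^2/g

2019.8


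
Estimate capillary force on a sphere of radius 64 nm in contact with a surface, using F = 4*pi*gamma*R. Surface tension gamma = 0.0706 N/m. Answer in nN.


Convert radius: R = 64 nm = 6.4e-08 m
F = 4 * pi * gamma * R
F = 4 * pi * 0.0706 * 6.4e-08
F = 5.67799e-08 N = 56.7799 nN

56.7799


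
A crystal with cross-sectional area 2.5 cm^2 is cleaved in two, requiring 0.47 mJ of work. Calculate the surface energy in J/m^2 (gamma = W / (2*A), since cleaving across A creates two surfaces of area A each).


Convert: A = 2.5 cm^2 = 0.00025 m^2, W = 0.47 mJ = 0.00047 J
Cleaving exposes two faces of area A, so total new surface = 2*A and gamma = W / (2*A)
gamma = 0.00047 / (2 * 0.00025)
gamma = 0.94 J/m^2

0.94


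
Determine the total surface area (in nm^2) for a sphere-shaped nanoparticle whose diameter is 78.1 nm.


Radius r = 78.1/2 = 39.05 nm
Surface area SA = 4 * pi * r^2
SA = 4 * pi * (39.05)^2
SA = 19162.49 nm^2

19162.49


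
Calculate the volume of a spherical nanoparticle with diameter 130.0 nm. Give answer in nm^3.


Radius r = 130.0/2 = 65 nm
Volume V = (4/3) * pi * r^3
V = (4/3) * pi * (65)^3
V = 1150346.51 nm^3

1150346.51


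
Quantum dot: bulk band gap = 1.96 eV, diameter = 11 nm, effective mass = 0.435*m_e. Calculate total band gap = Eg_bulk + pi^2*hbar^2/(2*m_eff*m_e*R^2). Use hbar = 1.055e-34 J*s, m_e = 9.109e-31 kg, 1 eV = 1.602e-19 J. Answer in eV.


Radius R = 11/2 nm = 5.5e-09 m
Confinement energy dE = pi^2 * hbar^2 / (2 * m_eff * m_e * R^2)
dE = pi^2 * (1.055e-34)^2 / (2 * 0.435 * 9.109e-31 * (5.5e-09)^2) J, divided by 1.602e-19 J/eV
dE = 0.0286 eV
Total band gap = E_g(bulk) + dE = 1.96 + 0.0286 = 1.9886 eV

1.9886


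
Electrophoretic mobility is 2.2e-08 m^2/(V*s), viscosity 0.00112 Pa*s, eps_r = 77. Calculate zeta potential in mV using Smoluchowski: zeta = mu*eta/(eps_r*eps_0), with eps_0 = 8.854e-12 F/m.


Smoluchowski equation: zeta = mu * eta / (eps_r * eps_0)
zeta = 2.2e-08 * 0.00112 / (77 * 8.854e-12)
zeta = 0.036142 V = 36.14 mV

36.14


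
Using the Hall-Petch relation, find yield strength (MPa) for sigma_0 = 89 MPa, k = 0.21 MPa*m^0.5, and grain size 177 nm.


d = 177 nm = 1.77e-07 m
sqrt(d) = 0.0004207137
Hall-Petch contribution = k / sqrt(d) = 0.21 / 0.0004207137 = 499.2 MPa
sigma = sigma_0 + k/sqrt(d) = 89 + 499.2 = 588.2 MPa

588.2


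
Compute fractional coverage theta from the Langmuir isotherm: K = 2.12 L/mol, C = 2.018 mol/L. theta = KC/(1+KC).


Langmuir isotherm: theta = K*C / (1 + K*C)
K*C = 2.12 * 2.018 = 4.27816
theta = 4.27816 / (1 + 4.27816) = 4.27816 / 5.27816
theta = 0.8105

0.8105


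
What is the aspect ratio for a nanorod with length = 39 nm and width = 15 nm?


Aspect ratio AR = length / diameter
AR = 39 / 15
AR = 2.6

2.6


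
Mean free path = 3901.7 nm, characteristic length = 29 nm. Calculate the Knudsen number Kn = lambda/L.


Knudsen number Kn = lambda / L
Kn = 3901.7 / 29
Kn = 134.5414

134.5414


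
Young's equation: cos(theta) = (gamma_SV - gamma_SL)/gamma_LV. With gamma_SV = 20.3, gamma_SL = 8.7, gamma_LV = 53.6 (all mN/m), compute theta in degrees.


cos(theta) = (gamma_SV - gamma_SL) / gamma_LV
cos(theta) = (20.3 - 8.7) / 53.6
cos(theta) = 0.216418
theta = arccos(0.216418) = 77.5 degrees

77.5


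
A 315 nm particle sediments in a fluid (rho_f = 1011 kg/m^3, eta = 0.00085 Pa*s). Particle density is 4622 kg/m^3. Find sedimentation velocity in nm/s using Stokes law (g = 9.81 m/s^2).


Radius R = 315/2 nm = 1.575e-07 m
Density difference = 4622 - 1011 = 3611 kg/m^3
v = 2 * R^2 * (rho_p - rho_f) * g / (9 * eta)
v = 2 * (1.575e-07)^2 * 3611 * 9.81 / (9 * 0.00085)
v = 2.29734e-07 m/s = 229.7345 nm/s

229.7345


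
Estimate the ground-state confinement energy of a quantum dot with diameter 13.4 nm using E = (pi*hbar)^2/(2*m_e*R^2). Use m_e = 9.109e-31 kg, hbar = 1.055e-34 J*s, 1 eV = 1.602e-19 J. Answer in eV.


Radius R = 13.4/2 = 6.7 nm = 6.7e-09 m
E = (pi * 1.055e-34)^2 / (2 * 9.109e-31 * (6.7e-09)^2)
E(J) = 1.34324e-21
E = E(J) / 1.602e-19 = 0.0084 eV

0.0084


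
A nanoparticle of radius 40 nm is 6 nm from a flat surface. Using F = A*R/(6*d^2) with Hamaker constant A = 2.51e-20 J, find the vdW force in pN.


Convert to SI: R = 40 nm = 4e-08 m, d = 6 nm = 6e-09 m
F = A * R / (6 * d^2)
F = 2.51e-20 * 4e-08 / (6 * (6e-09)^2)
F = 4.64815e-12 N = 4.648 pN

4.648


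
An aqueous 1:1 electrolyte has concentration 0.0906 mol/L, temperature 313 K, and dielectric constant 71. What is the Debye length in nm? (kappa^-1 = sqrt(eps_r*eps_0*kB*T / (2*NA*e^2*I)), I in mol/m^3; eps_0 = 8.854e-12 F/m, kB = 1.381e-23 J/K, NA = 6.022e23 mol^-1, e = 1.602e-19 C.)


Ionic strength I = 0.0906 * 1^2 * 1000 = 90.6 mol/m^3
kappa^-1 = sqrt(71 * 8.854e-12 * 1.381e-23 * 313 / (2 * 6.022e23 * (1.602e-19)^2 * 90.6))
kappa^-1 = 0.985 nm

0.985


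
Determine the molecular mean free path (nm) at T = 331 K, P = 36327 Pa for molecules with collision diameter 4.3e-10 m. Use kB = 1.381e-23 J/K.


Mean free path: lambda = kB*T / (sqrt(2) * pi * d^2 * P)
lambda = 1.381e-23 * 331 / (sqrt(2) * pi * (4.3e-10)^2 * 36327)
lambda = 1.53176e-07 m
lambda = 153.18 nm

153.18


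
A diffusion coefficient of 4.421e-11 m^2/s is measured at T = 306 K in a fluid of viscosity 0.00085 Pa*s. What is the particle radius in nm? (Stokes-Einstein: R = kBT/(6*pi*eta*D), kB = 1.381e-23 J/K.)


Stokes-Einstein: R = kB*T / (6*pi*eta*D)
R = 1.381e-23 * 306 / (6 * pi * 0.00085 * 4.421e-11)
R = 5.96588e-09 m = 5.97 nm

5.97


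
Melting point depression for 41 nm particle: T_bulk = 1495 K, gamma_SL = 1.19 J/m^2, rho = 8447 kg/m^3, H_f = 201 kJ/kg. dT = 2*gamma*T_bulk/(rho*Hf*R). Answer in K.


Radius R = 41/2 = 20.5 nm = 2.05e-08 m
Convert H_f = 201 kJ/kg = 201000 J/kg
dT = 2 * gamma_SL * T_bulk / (rho * H_f * R)
dT = 2 * 1.19 * 1495 / (8447 * 201000 * 2.05e-08)
dT = 102.2 K

102.2


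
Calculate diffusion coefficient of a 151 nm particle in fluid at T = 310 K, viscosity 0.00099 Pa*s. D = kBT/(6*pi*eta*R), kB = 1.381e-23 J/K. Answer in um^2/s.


Radius R = 151/2 = 75.5 nm = 7.55e-08 m
D = kB*T / (6*pi*eta*R)
D = 1.381e-23 * 310 / (6 * pi * 0.00099 * 7.55e-08)
D = 3.03859e-12 m^2/s = 3.039 um^2/s

3.039


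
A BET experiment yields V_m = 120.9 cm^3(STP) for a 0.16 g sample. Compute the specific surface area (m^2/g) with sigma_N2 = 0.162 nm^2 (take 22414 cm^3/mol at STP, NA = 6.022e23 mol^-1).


Number of moles in monolayer = V_m / 22414 = 120.9 / 22414 = 0.00539395
Number of molecules = moles * NA = 0.00539395 * 6.022e23
SA = molecules * sigma / mass
SA = (120.9 / 22414) * 6.022e23 * 0.162e-18 / 0.16
SA = 3288.8 m^2/g

3288.8


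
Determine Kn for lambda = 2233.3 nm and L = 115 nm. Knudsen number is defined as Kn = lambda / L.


Knudsen number Kn = lambda / L
Kn = 2233.3 / 115
Kn = 19.42

19.42


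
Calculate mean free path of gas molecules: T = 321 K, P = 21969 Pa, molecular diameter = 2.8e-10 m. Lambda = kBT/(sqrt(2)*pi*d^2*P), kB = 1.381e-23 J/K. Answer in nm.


Mean free path: lambda = kB*T / (sqrt(2) * pi * d^2 * P)
lambda = 1.381e-23 * 321 / (sqrt(2) * pi * (2.8e-10)^2 * 21969)
lambda = 5.79305e-07 m
lambda = 579.31 nm

579.31


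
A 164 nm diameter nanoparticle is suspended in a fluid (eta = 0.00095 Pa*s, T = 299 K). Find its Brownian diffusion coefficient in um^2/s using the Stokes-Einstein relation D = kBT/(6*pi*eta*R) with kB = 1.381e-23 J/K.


Radius R = 164/2 = 82 nm = 8.2e-08 m
D = kB*T / (6*pi*eta*R)
D = 1.381e-23 * 299 / (6 * pi * 0.00095 * 8.2e-08)
D = 2.81207e-12 m^2/s = 2.812 um^2/s

2.812


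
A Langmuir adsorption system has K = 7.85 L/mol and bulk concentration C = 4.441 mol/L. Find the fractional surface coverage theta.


Langmuir isotherm: theta = K*C / (1 + K*C)
K*C = 7.85 * 4.441 = 34.86185
theta = 34.86185 / (1 + 34.86185) = 34.86185 / 35.86185
theta = 0.9721

0.9721


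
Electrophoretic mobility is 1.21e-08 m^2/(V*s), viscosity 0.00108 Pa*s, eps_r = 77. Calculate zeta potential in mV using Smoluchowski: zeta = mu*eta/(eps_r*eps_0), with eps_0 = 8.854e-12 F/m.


Smoluchowski equation: zeta = mu * eta / (eps_r * eps_0)
zeta = 1.21e-08 * 0.00108 / (77 * 8.854e-12)
zeta = 0.019168 V = 19.17 mV

19.17


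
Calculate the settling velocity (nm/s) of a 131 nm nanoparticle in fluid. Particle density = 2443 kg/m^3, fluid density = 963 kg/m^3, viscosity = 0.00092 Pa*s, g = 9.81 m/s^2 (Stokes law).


Radius R = 131/2 nm = 6.55e-08 m
Density difference = 2443 - 963 = 1480 kg/m^3
v = 2 * R^2 * (rho_p - rho_f) * g / (9 * eta)
v = 2 * (6.55e-08)^2 * 1480 * 9.81 / (9 * 0.00092)
v = 1.50457e-08 m/s = 15.0457 nm/s

15.0457


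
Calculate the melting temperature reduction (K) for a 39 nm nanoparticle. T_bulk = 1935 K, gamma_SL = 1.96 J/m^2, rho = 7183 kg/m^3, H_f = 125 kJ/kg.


Radius R = 39/2 = 19.5 nm = 1.95e-08 m
Convert H_f = 125 kJ/kg = 125000 J/kg
dT = 2 * gamma_SL * T_bulk / (rho * H_f * R)
dT = 2 * 1.96 * 1935 / (7183 * 125000 * 1.95e-08)
dT = 433.2 K

433.2


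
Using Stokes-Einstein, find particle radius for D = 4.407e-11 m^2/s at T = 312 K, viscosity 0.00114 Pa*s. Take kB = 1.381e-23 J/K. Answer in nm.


Stokes-Einstein: R = kB*T / (6*pi*eta*D)
R = 1.381e-23 * 312 / (6 * pi * 0.00114 * 4.407e-11)
R = 4.54987e-09 m = 4.55 nm

4.55


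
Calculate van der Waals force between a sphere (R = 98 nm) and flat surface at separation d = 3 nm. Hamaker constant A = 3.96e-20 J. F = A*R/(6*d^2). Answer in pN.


Convert to SI: R = 98 nm = 9.8e-08 m, d = 3 nm = 3e-09 m
F = A * R / (6 * d^2)
F = 3.96e-20 * 9.8e-08 / (6 * (3e-09)^2)
F = 7.18667e-11 N = 71.867 pN

71.867


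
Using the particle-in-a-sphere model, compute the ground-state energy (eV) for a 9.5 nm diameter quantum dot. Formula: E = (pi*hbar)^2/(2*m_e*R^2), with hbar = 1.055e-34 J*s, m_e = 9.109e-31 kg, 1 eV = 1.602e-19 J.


Radius R = 9.5/2 = 4.75 nm = 4.75e-09 m
E = (pi * 1.055e-34)^2 / (2 * 9.109e-31 * (4.75e-09)^2)
E(J) = 2.67249e-21
E = E(J) / 1.602e-19 = 0.0167 eV

0.0167


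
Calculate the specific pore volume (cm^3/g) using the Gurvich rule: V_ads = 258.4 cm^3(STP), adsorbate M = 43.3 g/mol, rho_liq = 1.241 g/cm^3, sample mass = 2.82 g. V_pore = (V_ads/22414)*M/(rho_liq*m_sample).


Moles adsorbed n = V_ads / 22414 = 258.4 / 22414 = 1.152851e-02 mol
Liquid volume V_liq = n * M / rho_liq = 1.152851e-02 * 43.3 / 1.241 = 0.40224 cm^3
Specific pore volume V_pore = V_liq / m_sample = 0.40224 / 2.82
V_pore = 0.1426 cm^3/g

0.1426


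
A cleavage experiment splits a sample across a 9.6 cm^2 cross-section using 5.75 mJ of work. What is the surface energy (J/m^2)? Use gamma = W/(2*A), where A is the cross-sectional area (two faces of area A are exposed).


Convert: A = 9.6 cm^2 = 0.00096 m^2, W = 5.75 mJ = 0.00575 J
Cleaving exposes two faces of area A, so total new surface = 2*A and gamma = W / (2*A)
gamma = 0.00575 / (2 * 0.00096)
gamma = 2.995 J/m^2

2.995


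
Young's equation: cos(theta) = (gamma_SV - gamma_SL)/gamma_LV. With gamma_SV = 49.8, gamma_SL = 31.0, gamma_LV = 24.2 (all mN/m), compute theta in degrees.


cos(theta) = (gamma_SV - gamma_SL) / gamma_LV
cos(theta) = (49.8 - 31.0) / 24.2
cos(theta) = 0.77686
theta = arccos(0.77686) = 39.03 degrees

39.03


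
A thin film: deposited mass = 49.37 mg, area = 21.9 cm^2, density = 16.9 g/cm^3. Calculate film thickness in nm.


Convert: m = 49.37 mg = 4.9370e-05 kg, A = 21.9 cm^2 = 2.1900e-03 m^2, rho = 16.9 g/cm^3 = 16900 kg/m^3
t = m / (A * rho)
t = 4.9370e-05 / (2.1900e-03 * 16900)
t = 1.3339e-06 m = 1333.9 nm

1333.9


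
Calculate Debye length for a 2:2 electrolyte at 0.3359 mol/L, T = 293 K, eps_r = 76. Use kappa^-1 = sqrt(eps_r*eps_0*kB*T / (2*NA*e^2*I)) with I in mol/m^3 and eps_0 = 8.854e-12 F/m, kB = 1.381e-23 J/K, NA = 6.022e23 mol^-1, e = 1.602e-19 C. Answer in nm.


Ionic strength I = 0.3359 * 2^2 * 1000 = 1343.6 mol/m^3
kappa^-1 = sqrt(76 * 8.854e-12 * 1.381e-23 * 293 / (2 * 6.022e23 * (1.602e-19)^2 * 1343.6))
kappa^-1 = 0.256 nm

0.256


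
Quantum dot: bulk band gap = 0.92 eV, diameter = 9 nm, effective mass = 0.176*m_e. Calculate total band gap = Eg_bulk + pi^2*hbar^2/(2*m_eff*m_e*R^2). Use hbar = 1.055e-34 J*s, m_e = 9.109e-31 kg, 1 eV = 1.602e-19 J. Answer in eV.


Radius R = 9/2 nm = 4.5e-09 m
Confinement energy dE = pi^2 * hbar^2 / (2 * m_eff * m_e * R^2)
dE = pi^2 * (1.055e-34)^2 / (2 * 0.176 * 9.109e-31 * (4.5e-09)^2) J, divided by 1.602e-19 J/eV
dE = 0.1056 eV
Total band gap = E_g(bulk) + dE = 0.92 + 0.1056 = 1.0256 eV

1.0256


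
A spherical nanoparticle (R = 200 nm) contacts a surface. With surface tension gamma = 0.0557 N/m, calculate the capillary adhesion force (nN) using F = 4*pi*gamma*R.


Convert radius: R = 200 nm = 2e-07 m
F = 4 * pi * gamma * R
F = 4 * pi * 0.0557 * 2e-07
F = 1.39989e-07 N = 139.9894 nN

139.9894


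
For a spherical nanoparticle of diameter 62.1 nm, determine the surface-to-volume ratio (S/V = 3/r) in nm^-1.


Radius r = 62.1/2 = 31.05 nm
S/V = 3 / r = 3 / 31.05
S/V = 0.0966 nm^-1

0.0966


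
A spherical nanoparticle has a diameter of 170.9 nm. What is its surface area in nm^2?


Radius r = 170.9/2 = 85.45 nm
Surface area SA = 4 * pi * r^2
SA = 4 * pi * (85.45)^2
SA = 91755.9 nm^2

91755.9


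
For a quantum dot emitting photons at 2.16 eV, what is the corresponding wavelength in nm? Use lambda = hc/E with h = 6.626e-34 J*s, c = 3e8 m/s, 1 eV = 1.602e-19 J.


Convert energy: E = 2.16 eV = 2.16 * 1.602e-19 = 3.46032e-19 J
lambda = h*c / E = 6.626e-34 * 3e8 / 3.46032e-19
lambda = 5.74456e-07 m = 574.5 nm

574.5


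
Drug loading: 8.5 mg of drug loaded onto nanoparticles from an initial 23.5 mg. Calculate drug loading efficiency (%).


Drug loading efficiency = (drug loaded / drug initial) * 100
DLE = 8.5 / 23.5 * 100
DLE = 0.3617 * 100
DLE = 36.17%

36.17


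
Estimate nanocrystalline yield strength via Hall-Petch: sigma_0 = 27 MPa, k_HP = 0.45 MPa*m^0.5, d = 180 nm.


d = 180 nm = 1.8e-07 m
sqrt(d) = 0.0004242641
Hall-Petch contribution = k / sqrt(d) = 0.45 / 0.0004242641 = 1060.7 MPa
sigma = sigma_0 + k/sqrt(d) = 27 + 1060.7 = 1087.7 MPa

1087.7


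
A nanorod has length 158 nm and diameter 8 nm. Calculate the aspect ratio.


Aspect ratio AR = length / diameter
AR = 158 / 8
AR = 19.75

19.75


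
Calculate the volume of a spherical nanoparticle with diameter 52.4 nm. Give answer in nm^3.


Radius r = 52.4/2 = 26.2 nm
Volume V = (4/3) * pi * r^3
V = (4/3) * pi * (26.2)^3
V = 75334.25 nm^3

75334.25


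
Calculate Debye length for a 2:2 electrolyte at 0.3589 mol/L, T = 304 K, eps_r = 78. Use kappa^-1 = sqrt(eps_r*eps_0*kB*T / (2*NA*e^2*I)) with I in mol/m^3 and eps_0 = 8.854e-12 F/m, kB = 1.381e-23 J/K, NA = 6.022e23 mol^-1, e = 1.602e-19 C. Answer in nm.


Ionic strength I = 0.3589 * 2^2 * 1000 = 1435.6 mol/m^3
kappa^-1 = sqrt(78 * 8.854e-12 * 1.381e-23 * 304 / (2 * 6.022e23 * (1.602e-19)^2 * 1435.6))
kappa^-1 = 0.256 nm

0.256


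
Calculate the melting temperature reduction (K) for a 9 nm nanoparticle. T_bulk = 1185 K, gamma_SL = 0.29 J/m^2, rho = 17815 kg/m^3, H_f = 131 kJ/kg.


Radius R = 9/2 = 4.5 nm = 4.5e-09 m
Convert H_f = 131 kJ/kg = 131000 J/kg
dT = 2 * gamma_SL * T_bulk / (rho * H_f * R)
dT = 2 * 0.29 * 1185 / (17815 * 131000 * 4.5e-09)
dT = 65.4 K

65.4


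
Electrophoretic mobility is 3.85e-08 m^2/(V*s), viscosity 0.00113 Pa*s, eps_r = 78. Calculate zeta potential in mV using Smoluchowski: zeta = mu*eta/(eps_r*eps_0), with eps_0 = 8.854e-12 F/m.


Smoluchowski equation: zeta = mu * eta / (eps_r * eps_0)
zeta = 3.85e-08 * 0.00113 / (78 * 8.854e-12)
zeta = 0.062995 V = 62.99 mV

62.99


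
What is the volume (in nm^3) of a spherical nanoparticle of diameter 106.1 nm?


Radius r = 106.1/2 = 53.05 nm
Volume V = (4/3) * pi * r^3
V = (4/3) * pi * (53.05)^3
V = 625381.13 nm^3

625381.13


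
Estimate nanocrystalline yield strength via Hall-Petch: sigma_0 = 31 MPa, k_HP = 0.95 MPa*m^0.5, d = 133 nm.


d = 133 nm = 1.33e-07 m
sqrt(d) = 0.0003646917
Hall-Petch contribution = k / sqrt(d) = 0.95 / 0.0003646917 = 2604.9 MPa
sigma = sigma_0 + k/sqrt(d) = 31 + 2604.9 = 2635.9 MPa

2635.9


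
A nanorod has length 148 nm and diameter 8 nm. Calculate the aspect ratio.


Aspect ratio AR = length / diameter
AR = 148 / 8
AR = 18.5

18.5


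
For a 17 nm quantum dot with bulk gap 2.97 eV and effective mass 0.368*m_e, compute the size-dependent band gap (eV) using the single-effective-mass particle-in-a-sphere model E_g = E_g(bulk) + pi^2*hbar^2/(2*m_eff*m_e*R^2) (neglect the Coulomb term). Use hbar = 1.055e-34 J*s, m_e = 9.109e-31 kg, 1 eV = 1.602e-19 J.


Radius R = 17/2 nm = 8.5e-09 m
Confinement energy dE = pi^2 * hbar^2 / (2 * m_eff * m_e * R^2)
dE = pi^2 * (1.055e-34)^2 / (2 * 0.368 * 9.109e-31 * (8.5e-09)^2) J, divided by 1.602e-19 J/eV
dE = 0.0142 eV
Total band gap = E_g(bulk) + dE = 2.97 + 0.0142 = 2.9842 eV

2.9842


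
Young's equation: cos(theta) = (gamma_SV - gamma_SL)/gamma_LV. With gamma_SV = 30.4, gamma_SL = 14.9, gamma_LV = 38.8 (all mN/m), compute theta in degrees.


cos(theta) = (gamma_SV - gamma_SL) / gamma_LV
cos(theta) = (30.4 - 14.9) / 38.8
cos(theta) = 0.399485
theta = arccos(0.399485) = 66.45 degrees

66.45


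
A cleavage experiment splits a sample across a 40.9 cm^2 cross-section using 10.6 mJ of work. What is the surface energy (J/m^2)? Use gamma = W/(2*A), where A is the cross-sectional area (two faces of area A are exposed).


Convert: A = 40.9 cm^2 = 0.00409 m^2, W = 10.6 mJ = 0.0106 J
Cleaving exposes two faces of area A, so total new surface = 2*A and gamma = W / (2*A)
gamma = 0.0106 / (2 * 0.00409)
gamma = 1.296 J/m^2

1.296


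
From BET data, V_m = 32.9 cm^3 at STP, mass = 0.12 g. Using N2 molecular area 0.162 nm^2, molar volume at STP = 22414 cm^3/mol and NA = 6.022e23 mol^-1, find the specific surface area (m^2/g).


Number of moles in monolayer = V_m / 22414 = 32.9 / 22414 = 0.00146783
Number of molecules = moles * NA = 0.00146783 * 6.022e23
SA = molecules * sigma / mass
SA = (32.9 / 22414) * 6.022e23 * 0.162e-18 / 0.12
SA = 1193.3 m^2/g

1193.3


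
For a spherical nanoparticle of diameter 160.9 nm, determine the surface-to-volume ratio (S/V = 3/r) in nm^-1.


Radius r = 160.9/2 = 80.45 nm
S/V = 3 / r = 3 / 80.45
S/V = 0.0373 nm^-1

0.0373


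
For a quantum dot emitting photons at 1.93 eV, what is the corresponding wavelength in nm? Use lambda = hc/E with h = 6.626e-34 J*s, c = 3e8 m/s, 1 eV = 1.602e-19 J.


Convert energy: E = 1.93 eV = 1.93 * 1.602e-19 = 3.09186e-19 J
lambda = h*c / E = 6.626e-34 * 3e8 / 3.09186e-19
lambda = 6.42914e-07 m = 642.9 nm

642.9


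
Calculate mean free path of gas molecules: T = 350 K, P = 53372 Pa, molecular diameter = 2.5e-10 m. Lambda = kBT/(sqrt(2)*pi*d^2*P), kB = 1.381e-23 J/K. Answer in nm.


Mean free path: lambda = kB*T / (sqrt(2) * pi * d^2 * P)
lambda = 1.381e-23 * 350 / (sqrt(2) * pi * (2.5e-10)^2 * 53372)
lambda = 3.26139e-07 m
lambda = 326.14 nm

326.14


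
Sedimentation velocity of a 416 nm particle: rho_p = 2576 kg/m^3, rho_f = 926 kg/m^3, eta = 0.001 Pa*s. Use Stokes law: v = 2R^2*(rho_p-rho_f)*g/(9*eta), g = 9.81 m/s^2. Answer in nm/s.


Radius R = 416/2 nm = 2.08e-07 m
Density difference = 2576 - 926 = 1650 kg/m^3
v = 2 * R^2 * (rho_p - rho_f) * g / (9 * eta)
v = 2 * (2.08e-07)^2 * 1650 * 9.81 / (9 * 0.001)
v = 1.55621e-07 m/s = 155.6206 nm/s

155.6206


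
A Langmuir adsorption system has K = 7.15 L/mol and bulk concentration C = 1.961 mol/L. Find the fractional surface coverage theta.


Langmuir isotherm: theta = K*C / (1 + K*C)
K*C = 7.15 * 1.961 = 14.02115
theta = 14.02115 / (1 + 14.02115) = 14.02115 / 15.02115
theta = 0.9334

0.9334


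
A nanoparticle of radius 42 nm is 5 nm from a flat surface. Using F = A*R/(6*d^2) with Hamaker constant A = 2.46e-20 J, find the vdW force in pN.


Convert to SI: R = 42 nm = 4.2e-08 m, d = 5 nm = 5e-09 m
F = A * R / (6 * d^2)
F = 2.46e-20 * 4.2e-08 / (6 * (5e-09)^2)
F = 6.888e-12 N = 6.888 pN

6.888


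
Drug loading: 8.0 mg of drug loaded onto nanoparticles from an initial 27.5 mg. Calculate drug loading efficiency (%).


Drug loading efficiency = (drug loaded / drug initial) * 100
DLE = 8.0 / 27.5 * 100
DLE = 0.2909 * 100
DLE = 29.09%

29.09


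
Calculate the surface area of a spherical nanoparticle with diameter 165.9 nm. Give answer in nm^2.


Radius r = 165.9/2 = 82.95 nm
Surface area SA = 4 * pi * r^2
SA = 4 * pi * (82.95)^2
SA = 86465.46 nm^2

86465.46


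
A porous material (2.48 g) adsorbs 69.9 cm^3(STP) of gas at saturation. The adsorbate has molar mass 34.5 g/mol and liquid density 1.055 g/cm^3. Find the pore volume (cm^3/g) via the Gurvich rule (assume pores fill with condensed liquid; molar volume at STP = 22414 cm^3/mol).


Moles adsorbed n = V_ads / 22414 = 69.9 / 22414 = 3.118587e-03 mol
Liquid volume V_liq = n * M / rho_liq = 3.118587e-03 * 34.5 / 1.055 = 0.10198 cm^3
Specific pore volume V_pore = V_liq / m_sample = 0.10198 / 2.48
V_pore = 0.0411 cm^3/g

0.0411


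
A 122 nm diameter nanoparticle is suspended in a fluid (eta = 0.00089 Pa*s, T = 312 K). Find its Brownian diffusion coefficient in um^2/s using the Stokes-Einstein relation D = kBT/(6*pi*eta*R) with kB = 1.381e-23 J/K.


Radius R = 122/2 = 61 nm = 6.1e-08 m
D = kB*T / (6*pi*eta*R)
D = 1.381e-23 * 312 / (6 * pi * 0.00089 * 6.1e-08)
D = 4.21044e-12 m^2/s = 4.21 um^2/s

4.21


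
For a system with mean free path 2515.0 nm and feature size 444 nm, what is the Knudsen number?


Knudsen number Kn = lambda / L
Kn = 2515.0 / 444
Kn = 5.6644

5.6644


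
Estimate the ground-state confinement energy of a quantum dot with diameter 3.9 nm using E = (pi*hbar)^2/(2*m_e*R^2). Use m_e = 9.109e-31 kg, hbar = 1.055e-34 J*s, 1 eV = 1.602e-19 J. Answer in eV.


Radius R = 3.9/2 = 1.95 nm = 1.95e-09 m
E = (pi * 1.055e-34)^2 / (2 * 9.109e-31 * (1.95e-09)^2)
E(J) = 1.58575e-20
E = E(J) / 1.602e-19 = 0.099 eV

0.099


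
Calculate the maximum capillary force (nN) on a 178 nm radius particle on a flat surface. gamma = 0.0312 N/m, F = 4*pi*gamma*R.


Convert radius: R = 178 nm = 1.78e-07 m
F = 4 * pi * gamma * R
F = 4 * pi * 0.0312 * 1.78e-07
F = 6.97886e-08 N = 69.7886 nN

69.7886


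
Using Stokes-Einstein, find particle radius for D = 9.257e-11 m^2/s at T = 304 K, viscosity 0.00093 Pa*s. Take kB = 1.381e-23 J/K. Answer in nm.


Stokes-Einstein: R = kB*T / (6*pi*eta*D)
R = 1.381e-23 * 304 / (6 * pi * 0.00093 * 9.257e-11)
R = 2.5871e-09 m = 2.59 nm

2.59


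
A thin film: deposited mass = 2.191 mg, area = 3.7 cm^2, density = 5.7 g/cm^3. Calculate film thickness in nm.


Convert: m = 2.191 mg = 2.1910e-06 kg, A = 3.7 cm^2 = 3.7000e-04 m^2, rho = 5.7 g/cm^3 = 5700 kg/m^3
t = m / (A * rho)
t = 2.1910e-06 / (3.7000e-04 * 5700)
t = 1.0389e-06 m = 1038.9 nm

1038.9


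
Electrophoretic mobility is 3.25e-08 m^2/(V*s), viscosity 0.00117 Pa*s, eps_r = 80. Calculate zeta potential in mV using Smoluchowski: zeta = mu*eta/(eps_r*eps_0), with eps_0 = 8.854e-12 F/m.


Smoluchowski equation: zeta = mu * eta / (eps_r * eps_0)
zeta = 3.25e-08 * 0.00117 / (80 * 8.854e-12)
zeta = 0.053683 V = 53.68 mV

53.68


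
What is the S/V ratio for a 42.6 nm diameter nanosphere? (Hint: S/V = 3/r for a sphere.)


Radius r = 42.6/2 = 21.3 nm
S/V = 3 / r = 3 / 21.3
S/V = 0.1408 nm^-1

0.1408


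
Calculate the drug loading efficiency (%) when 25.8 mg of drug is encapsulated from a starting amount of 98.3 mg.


Drug loading efficiency = (drug loaded / drug initial) * 100
DLE = 25.8 / 98.3 * 100
DLE = 0.2625 * 100
DLE = 26.25%

26.25


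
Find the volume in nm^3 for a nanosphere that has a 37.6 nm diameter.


Radius r = 37.6/2 = 18.8 nm
Volume V = (4/3) * pi * r^3
V = (4/3) * pi * (18.8)^3
V = 27833.14 nm^3

27833.14


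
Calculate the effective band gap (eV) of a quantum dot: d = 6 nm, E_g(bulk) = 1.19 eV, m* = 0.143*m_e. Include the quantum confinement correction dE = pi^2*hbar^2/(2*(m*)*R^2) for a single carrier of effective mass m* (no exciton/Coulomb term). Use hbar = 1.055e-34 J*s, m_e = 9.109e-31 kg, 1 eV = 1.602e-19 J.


Radius R = 6/2 nm = 3e-09 m
Confinement energy dE = pi^2 * hbar^2 / (2 * m_eff * m_e * R^2)
dE = pi^2 * (1.055e-34)^2 / (2 * 0.143 * 9.109e-31 * (3e-09)^2) J, divided by 1.602e-19 J/eV
dE = 0.2925 eV
Total band gap = E_g(bulk) + dE = 1.19 + 0.2925 = 1.4825 eV

1.4825


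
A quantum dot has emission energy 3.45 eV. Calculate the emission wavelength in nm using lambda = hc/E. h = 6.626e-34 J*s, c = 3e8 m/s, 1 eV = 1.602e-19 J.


Convert energy: E = 3.45 eV = 3.45 * 1.602e-19 = 5.5269e-19 J
lambda = h*c / E = 6.626e-34 * 3e8 / 5.5269e-19
lambda = 3.59659e-07 m = 359.7 nm

359.7


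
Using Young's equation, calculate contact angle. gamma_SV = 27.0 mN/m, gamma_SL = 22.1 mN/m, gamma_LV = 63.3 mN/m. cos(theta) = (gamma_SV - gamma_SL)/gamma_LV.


cos(theta) = (gamma_SV - gamma_SL) / gamma_LV
cos(theta) = (27.0 - 22.1) / 63.3
cos(theta) = 0.077409
theta = arccos(0.077409) = 85.56 degrees

85.56


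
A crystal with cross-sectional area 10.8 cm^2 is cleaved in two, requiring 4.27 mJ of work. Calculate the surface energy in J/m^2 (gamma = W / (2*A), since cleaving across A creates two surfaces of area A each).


Convert: A = 10.8 cm^2 = 0.00108 m^2, W = 4.27 mJ = 0.00427 J
Cleaving exposes two faces of area A, so total new surface = 2*A and gamma = W / (2*A)
gamma = 0.00427 / (2 * 0.00108)
gamma = 1.977 J/m^2

1.977


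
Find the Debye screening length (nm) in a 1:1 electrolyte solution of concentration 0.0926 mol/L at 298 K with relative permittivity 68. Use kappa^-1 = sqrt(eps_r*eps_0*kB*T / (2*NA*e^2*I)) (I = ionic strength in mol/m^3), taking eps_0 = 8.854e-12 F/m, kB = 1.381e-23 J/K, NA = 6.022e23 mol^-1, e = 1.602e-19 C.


Ionic strength I = 0.0926 * 1^2 * 1000 = 92.6 mol/m^3
kappa^-1 = sqrt(68 * 8.854e-12 * 1.381e-23 * 298 / (2 * 6.022e23 * (1.602e-19)^2 * 92.6))
kappa^-1 = 0.93 nm

0.93
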